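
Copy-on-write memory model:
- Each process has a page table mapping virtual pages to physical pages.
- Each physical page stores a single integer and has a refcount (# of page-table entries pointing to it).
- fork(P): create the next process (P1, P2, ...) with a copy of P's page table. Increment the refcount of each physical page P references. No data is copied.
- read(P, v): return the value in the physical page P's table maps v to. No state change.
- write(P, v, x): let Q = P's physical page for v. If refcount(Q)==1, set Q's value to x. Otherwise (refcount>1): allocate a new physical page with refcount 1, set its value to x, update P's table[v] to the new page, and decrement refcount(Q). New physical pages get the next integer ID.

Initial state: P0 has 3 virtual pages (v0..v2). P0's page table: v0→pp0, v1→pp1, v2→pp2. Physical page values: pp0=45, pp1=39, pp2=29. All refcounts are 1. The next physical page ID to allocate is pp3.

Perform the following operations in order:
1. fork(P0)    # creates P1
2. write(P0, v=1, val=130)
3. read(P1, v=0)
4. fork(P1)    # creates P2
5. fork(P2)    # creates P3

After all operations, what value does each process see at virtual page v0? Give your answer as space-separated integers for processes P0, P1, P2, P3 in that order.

Op 1: fork(P0) -> P1. 3 ppages; refcounts: pp0:2 pp1:2 pp2:2
Op 2: write(P0, v1, 130). refcount(pp1)=2>1 -> COPY to pp3. 4 ppages; refcounts: pp0:2 pp1:1 pp2:2 pp3:1
Op 3: read(P1, v0) -> 45. No state change.
Op 4: fork(P1) -> P2. 4 ppages; refcounts: pp0:3 pp1:2 pp2:3 pp3:1
Op 5: fork(P2) -> P3. 4 ppages; refcounts: pp0:4 pp1:3 pp2:4 pp3:1
P0: v0 -> pp0 = 45
P1: v0 -> pp0 = 45
P2: v0 -> pp0 = 45
P3: v0 -> pp0 = 45

Answer: 45 45 45 45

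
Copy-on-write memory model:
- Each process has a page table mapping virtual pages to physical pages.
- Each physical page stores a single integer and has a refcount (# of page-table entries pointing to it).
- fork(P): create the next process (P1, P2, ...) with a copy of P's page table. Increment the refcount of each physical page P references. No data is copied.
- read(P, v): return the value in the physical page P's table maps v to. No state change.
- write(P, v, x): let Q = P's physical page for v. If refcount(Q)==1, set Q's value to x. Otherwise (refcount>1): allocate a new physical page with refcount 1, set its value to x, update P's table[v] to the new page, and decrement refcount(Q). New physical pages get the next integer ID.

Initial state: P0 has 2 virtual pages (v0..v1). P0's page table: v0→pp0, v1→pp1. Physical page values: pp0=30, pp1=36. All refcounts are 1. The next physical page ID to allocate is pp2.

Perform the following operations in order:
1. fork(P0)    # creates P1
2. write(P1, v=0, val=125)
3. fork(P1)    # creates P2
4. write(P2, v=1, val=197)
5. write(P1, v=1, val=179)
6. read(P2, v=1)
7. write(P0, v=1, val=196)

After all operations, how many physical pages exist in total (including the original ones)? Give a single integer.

Answer: 5

Derivation:
Op 1: fork(P0) -> P1. 2 ppages; refcounts: pp0:2 pp1:2
Op 2: write(P1, v0, 125). refcount(pp0)=2>1 -> COPY to pp2. 3 ppages; refcounts: pp0:1 pp1:2 pp2:1
Op 3: fork(P1) -> P2. 3 ppages; refcounts: pp0:1 pp1:3 pp2:2
Op 4: write(P2, v1, 197). refcount(pp1)=3>1 -> COPY to pp3. 4 ppages; refcounts: pp0:1 pp1:2 pp2:2 pp3:1
Op 5: write(P1, v1, 179). refcount(pp1)=2>1 -> COPY to pp4. 5 ppages; refcounts: pp0:1 pp1:1 pp2:2 pp3:1 pp4:1
Op 6: read(P2, v1) -> 197. No state change.
Op 7: write(P0, v1, 196). refcount(pp1)=1 -> write in place. 5 ppages; refcounts: pp0:1 pp1:1 pp2:2 pp3:1 pp4:1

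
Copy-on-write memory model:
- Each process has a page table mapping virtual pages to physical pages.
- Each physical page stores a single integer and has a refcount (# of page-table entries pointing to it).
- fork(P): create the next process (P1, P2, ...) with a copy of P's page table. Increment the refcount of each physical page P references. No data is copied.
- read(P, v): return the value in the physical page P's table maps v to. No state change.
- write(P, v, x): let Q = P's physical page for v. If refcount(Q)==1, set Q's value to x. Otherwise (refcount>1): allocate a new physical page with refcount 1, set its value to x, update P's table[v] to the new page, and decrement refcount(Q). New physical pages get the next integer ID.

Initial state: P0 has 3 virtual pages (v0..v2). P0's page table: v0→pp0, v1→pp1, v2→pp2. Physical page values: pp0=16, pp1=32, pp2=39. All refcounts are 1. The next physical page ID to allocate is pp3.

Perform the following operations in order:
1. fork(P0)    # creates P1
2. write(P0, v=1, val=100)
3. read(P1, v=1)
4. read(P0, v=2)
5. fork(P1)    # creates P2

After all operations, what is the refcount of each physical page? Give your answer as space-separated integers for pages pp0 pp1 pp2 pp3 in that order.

Answer: 3 2 3 1

Derivation:
Op 1: fork(P0) -> P1. 3 ppages; refcounts: pp0:2 pp1:2 pp2:2
Op 2: write(P0, v1, 100). refcount(pp1)=2>1 -> COPY to pp3. 4 ppages; refcounts: pp0:2 pp1:1 pp2:2 pp3:1
Op 3: read(P1, v1) -> 32. No state change.
Op 4: read(P0, v2) -> 39. No state change.
Op 5: fork(P1) -> P2. 4 ppages; refcounts: pp0:3 pp1:2 pp2:3 pp3:1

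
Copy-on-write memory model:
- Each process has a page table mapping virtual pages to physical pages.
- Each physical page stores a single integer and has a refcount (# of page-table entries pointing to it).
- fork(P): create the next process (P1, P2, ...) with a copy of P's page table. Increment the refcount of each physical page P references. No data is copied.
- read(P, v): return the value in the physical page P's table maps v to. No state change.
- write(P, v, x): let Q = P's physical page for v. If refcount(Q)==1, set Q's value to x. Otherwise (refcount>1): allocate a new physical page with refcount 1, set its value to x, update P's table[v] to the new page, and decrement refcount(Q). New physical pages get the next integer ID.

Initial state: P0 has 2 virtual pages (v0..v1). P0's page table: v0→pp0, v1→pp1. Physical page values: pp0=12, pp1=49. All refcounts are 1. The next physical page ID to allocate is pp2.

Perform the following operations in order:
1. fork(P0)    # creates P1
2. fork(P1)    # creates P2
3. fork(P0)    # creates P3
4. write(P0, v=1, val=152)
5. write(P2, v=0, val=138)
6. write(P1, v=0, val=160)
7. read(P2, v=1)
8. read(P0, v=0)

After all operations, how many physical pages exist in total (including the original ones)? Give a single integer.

Op 1: fork(P0) -> P1. 2 ppages; refcounts: pp0:2 pp1:2
Op 2: fork(P1) -> P2. 2 ppages; refcounts: pp0:3 pp1:3
Op 3: fork(P0) -> P3. 2 ppages; refcounts: pp0:4 pp1:4
Op 4: write(P0, v1, 152). refcount(pp1)=4>1 -> COPY to pp2. 3 ppages; refcounts: pp0:4 pp1:3 pp2:1
Op 5: write(P2, v0, 138). refcount(pp0)=4>1 -> COPY to pp3. 4 ppages; refcounts: pp0:3 pp1:3 pp2:1 pp3:1
Op 6: write(P1, v0, 160). refcount(pp0)=3>1 -> COPY to pp4. 5 ppages; refcounts: pp0:2 pp1:3 pp2:1 pp3:1 pp4:1
Op 7: read(P2, v1) -> 49. No state change.
Op 8: read(P0, v0) -> 12. No state change.

Answer: 5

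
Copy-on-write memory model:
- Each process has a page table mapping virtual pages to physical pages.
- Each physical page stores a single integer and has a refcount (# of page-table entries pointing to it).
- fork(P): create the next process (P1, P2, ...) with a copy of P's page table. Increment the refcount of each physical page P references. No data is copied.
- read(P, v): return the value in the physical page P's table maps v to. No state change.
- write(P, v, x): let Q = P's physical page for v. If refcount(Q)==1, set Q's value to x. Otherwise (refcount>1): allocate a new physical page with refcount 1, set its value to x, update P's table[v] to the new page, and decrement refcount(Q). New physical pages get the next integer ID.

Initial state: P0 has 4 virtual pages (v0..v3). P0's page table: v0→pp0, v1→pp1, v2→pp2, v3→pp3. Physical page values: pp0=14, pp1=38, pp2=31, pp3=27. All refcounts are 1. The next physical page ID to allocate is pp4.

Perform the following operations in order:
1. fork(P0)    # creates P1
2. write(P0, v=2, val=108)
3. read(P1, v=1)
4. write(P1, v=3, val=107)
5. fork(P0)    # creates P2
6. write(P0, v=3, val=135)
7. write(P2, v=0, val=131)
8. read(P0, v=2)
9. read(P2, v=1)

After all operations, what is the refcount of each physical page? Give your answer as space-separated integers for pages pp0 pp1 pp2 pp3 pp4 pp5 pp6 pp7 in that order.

Op 1: fork(P0) -> P1. 4 ppages; refcounts: pp0:2 pp1:2 pp2:2 pp3:2
Op 2: write(P0, v2, 108). refcount(pp2)=2>1 -> COPY to pp4. 5 ppages; refcounts: pp0:2 pp1:2 pp2:1 pp3:2 pp4:1
Op 3: read(P1, v1) -> 38. No state change.
Op 4: write(P1, v3, 107). refcount(pp3)=2>1 -> COPY to pp5. 6 ppages; refcounts: pp0:2 pp1:2 pp2:1 pp3:1 pp4:1 pp5:1
Op 5: fork(P0) -> P2. 6 ppages; refcounts: pp0:3 pp1:3 pp2:1 pp3:2 pp4:2 pp5:1
Op 6: write(P0, v3, 135). refcount(pp3)=2>1 -> COPY to pp6. 7 ppages; refcounts: pp0:3 pp1:3 pp2:1 pp3:1 pp4:2 pp5:1 pp6:1
Op 7: write(P2, v0, 131). refcount(pp0)=3>1 -> COPY to pp7. 8 ppages; refcounts: pp0:2 pp1:3 pp2:1 pp3:1 pp4:2 pp5:1 pp6:1 pp7:1
Op 8: read(P0, v2) -> 108. No state change.
Op 9: read(P2, v1) -> 38. No state change.

Answer: 2 3 1 1 2 1 1 1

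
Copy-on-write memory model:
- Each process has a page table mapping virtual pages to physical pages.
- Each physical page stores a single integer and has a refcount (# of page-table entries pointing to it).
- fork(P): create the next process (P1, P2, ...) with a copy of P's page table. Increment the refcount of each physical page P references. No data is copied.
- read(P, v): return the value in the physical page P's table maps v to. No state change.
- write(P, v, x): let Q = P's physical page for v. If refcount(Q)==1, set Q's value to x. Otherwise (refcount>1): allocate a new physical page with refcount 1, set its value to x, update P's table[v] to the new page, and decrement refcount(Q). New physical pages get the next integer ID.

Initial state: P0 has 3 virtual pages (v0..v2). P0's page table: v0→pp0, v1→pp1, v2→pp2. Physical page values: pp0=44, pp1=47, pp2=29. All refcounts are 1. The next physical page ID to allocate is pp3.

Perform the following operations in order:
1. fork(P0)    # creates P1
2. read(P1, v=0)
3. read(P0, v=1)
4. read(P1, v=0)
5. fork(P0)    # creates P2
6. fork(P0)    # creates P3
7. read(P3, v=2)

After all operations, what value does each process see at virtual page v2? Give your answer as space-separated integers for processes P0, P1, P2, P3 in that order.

Answer: 29 29 29 29

Derivation:
Op 1: fork(P0) -> P1. 3 ppages; refcounts: pp0:2 pp1:2 pp2:2
Op 2: read(P1, v0) -> 44. No state change.
Op 3: read(P0, v1) -> 47. No state change.
Op 4: read(P1, v0) -> 44. No state change.
Op 5: fork(P0) -> P2. 3 ppages; refcounts: pp0:3 pp1:3 pp2:3
Op 6: fork(P0) -> P3. 3 ppages; refcounts: pp0:4 pp1:4 pp2:4
Op 7: read(P3, v2) -> 29. No state change.
P0: v2 -> pp2 = 29
P1: v2 -> pp2 = 29
P2: v2 -> pp2 = 29
P3: v2 -> pp2 = 29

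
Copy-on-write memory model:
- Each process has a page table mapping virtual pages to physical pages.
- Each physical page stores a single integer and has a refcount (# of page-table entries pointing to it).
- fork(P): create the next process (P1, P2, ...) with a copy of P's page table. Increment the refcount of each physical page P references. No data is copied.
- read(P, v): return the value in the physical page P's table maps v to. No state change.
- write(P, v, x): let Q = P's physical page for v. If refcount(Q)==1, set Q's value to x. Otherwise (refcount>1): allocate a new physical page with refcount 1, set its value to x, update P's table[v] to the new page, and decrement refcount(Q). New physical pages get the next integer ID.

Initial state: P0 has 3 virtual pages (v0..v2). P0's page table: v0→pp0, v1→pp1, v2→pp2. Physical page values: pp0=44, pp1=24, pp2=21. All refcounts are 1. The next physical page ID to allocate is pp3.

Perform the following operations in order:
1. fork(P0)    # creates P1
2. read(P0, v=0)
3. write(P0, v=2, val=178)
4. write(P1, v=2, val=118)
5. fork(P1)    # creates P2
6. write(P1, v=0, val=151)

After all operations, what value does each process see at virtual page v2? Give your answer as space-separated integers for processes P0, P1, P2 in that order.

Op 1: fork(P0) -> P1. 3 ppages; refcounts: pp0:2 pp1:2 pp2:2
Op 2: read(P0, v0) -> 44. No state change.
Op 3: write(P0, v2, 178). refcount(pp2)=2>1 -> COPY to pp3. 4 ppages; refcounts: pp0:2 pp1:2 pp2:1 pp3:1
Op 4: write(P1, v2, 118). refcount(pp2)=1 -> write in place. 4 ppages; refcounts: pp0:2 pp1:2 pp2:1 pp3:1
Op 5: fork(P1) -> P2. 4 ppages; refcounts: pp0:3 pp1:3 pp2:2 pp3:1
Op 6: write(P1, v0, 151). refcount(pp0)=3>1 -> COPY to pp4. 5 ppages; refcounts: pp0:2 pp1:3 pp2:2 pp3:1 pp4:1
P0: v2 -> pp3 = 178
P1: v2 -> pp2 = 118
P2: v2 -> pp2 = 118

Answer: 178 118 118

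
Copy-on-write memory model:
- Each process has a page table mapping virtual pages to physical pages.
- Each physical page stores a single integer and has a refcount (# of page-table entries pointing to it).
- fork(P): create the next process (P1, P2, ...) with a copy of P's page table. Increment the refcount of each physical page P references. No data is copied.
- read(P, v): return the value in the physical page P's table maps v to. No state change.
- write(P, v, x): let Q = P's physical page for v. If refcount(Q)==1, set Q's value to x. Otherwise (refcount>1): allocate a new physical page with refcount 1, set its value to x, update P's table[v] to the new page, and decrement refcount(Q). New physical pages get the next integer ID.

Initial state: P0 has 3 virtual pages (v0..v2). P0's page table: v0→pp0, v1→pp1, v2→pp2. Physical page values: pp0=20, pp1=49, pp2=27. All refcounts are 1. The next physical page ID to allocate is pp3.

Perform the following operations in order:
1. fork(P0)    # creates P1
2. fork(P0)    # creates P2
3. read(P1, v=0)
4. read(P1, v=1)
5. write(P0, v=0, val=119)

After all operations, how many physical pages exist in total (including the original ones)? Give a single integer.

Answer: 4

Derivation:
Op 1: fork(P0) -> P1. 3 ppages; refcounts: pp0:2 pp1:2 pp2:2
Op 2: fork(P0) -> P2. 3 ppages; refcounts: pp0:3 pp1:3 pp2:3
Op 3: read(P1, v0) -> 20. No state change.
Op 4: read(P1, v1) -> 49. No state change.
Op 5: write(P0, v0, 119). refcount(pp0)=3>1 -> COPY to pp3. 4 ppages; refcounts: pp0:2 pp1:3 pp2:3 pp3:1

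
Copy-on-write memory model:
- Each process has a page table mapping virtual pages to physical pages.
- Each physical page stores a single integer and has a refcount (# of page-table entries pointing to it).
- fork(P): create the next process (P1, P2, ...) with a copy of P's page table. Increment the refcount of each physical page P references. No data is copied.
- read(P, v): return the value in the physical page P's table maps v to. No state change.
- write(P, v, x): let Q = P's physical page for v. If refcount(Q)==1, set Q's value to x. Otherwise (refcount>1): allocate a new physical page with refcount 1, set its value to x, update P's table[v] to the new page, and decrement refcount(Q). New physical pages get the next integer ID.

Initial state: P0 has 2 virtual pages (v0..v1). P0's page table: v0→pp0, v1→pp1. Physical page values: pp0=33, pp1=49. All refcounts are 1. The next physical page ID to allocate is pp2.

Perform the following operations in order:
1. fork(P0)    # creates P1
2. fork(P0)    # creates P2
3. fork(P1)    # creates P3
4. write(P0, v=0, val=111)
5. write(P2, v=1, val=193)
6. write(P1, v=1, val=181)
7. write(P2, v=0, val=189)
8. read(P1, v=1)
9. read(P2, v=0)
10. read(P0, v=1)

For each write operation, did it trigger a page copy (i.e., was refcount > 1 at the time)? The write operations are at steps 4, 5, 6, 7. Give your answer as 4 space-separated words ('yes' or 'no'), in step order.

Op 1: fork(P0) -> P1. 2 ppages; refcounts: pp0:2 pp1:2
Op 2: fork(P0) -> P2. 2 ppages; refcounts: pp0:3 pp1:3
Op 3: fork(P1) -> P3. 2 ppages; refcounts: pp0:4 pp1:4
Op 4: write(P0, v0, 111). refcount(pp0)=4>1 -> COPY to pp2. 3 ppages; refcounts: pp0:3 pp1:4 pp2:1
Op 5: write(P2, v1, 193). refcount(pp1)=4>1 -> COPY to pp3. 4 ppages; refcounts: pp0:3 pp1:3 pp2:1 pp3:1
Op 6: write(P1, v1, 181). refcount(pp1)=3>1 -> COPY to pp4. 5 ppages; refcounts: pp0:3 pp1:2 pp2:1 pp3:1 pp4:1
Op 7: write(P2, v0, 189). refcount(pp0)=3>1 -> COPY to pp5. 6 ppages; refcounts: pp0:2 pp1:2 pp2:1 pp3:1 pp4:1 pp5:1
Op 8: read(P1, v1) -> 181. No state change.
Op 9: read(P2, v0) -> 189. No state change.
Op 10: read(P0, v1) -> 49. No state change.

yes yes yes yes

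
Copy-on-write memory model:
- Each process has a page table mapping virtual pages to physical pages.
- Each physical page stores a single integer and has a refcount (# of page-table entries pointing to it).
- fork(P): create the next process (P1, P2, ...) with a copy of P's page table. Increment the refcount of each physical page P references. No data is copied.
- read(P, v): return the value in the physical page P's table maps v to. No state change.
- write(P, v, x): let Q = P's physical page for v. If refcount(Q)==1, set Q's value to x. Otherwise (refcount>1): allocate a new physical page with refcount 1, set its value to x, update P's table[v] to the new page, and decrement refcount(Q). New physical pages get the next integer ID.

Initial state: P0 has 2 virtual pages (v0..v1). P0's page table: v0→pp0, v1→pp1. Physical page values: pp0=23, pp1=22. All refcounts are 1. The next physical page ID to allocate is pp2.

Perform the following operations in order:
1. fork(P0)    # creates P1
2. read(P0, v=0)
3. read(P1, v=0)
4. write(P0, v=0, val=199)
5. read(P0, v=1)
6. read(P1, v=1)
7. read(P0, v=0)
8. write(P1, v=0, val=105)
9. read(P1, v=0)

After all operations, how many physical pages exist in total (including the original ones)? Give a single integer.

Answer: 3

Derivation:
Op 1: fork(P0) -> P1. 2 ppages; refcounts: pp0:2 pp1:2
Op 2: read(P0, v0) -> 23. No state change.
Op 3: read(P1, v0) -> 23. No state change.
Op 4: write(P0, v0, 199). refcount(pp0)=2>1 -> COPY to pp2. 3 ppages; refcounts: pp0:1 pp1:2 pp2:1
Op 5: read(P0, v1) -> 22. No state change.
Op 6: read(P1, v1) -> 22. No state change.
Op 7: read(P0, v0) -> 199. No state change.
Op 8: write(P1, v0, 105). refcount(pp0)=1 -> write in place. 3 ppages; refcounts: pp0:1 pp1:2 pp2:1
Op 9: read(P1, v0) -> 105. No state change.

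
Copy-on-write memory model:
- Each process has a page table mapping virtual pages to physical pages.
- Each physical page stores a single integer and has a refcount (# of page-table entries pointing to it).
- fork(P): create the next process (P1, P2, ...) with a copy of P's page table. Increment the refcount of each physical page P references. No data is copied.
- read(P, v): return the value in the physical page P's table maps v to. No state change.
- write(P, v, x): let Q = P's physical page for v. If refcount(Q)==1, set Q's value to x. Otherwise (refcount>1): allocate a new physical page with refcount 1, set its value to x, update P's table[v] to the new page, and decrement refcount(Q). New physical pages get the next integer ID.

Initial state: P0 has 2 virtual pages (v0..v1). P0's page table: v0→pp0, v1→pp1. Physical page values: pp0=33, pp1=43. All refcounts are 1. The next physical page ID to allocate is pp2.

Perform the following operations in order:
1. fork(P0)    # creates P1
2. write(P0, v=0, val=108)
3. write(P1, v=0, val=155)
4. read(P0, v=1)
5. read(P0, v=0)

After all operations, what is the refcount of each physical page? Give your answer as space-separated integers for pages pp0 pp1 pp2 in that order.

Op 1: fork(P0) -> P1. 2 ppages; refcounts: pp0:2 pp1:2
Op 2: write(P0, v0, 108). refcount(pp0)=2>1 -> COPY to pp2. 3 ppages; refcounts: pp0:1 pp1:2 pp2:1
Op 3: write(P1, v0, 155). refcount(pp0)=1 -> write in place. 3 ppages; refcounts: pp0:1 pp1:2 pp2:1
Op 4: read(P0, v1) -> 43. No state change.
Op 5: read(P0, v0) -> 108. No state change.

Answer: 1 2 1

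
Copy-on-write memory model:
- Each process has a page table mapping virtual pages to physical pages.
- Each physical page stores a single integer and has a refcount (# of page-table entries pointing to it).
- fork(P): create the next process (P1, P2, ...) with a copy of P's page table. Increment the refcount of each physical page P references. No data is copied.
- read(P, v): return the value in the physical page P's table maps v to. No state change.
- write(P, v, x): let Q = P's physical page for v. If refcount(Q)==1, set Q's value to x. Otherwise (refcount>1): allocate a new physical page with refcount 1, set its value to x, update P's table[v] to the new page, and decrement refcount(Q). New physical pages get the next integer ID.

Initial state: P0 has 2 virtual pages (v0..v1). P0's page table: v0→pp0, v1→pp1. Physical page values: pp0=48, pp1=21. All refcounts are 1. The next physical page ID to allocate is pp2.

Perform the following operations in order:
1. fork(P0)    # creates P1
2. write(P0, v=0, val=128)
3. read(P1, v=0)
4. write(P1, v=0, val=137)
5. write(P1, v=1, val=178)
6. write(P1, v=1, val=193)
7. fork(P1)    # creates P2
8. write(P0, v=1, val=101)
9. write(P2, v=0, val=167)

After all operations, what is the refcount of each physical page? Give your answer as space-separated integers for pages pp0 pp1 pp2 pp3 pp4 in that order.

Op 1: fork(P0) -> P1. 2 ppages; refcounts: pp0:2 pp1:2
Op 2: write(P0, v0, 128). refcount(pp0)=2>1 -> COPY to pp2. 3 ppages; refcounts: pp0:1 pp1:2 pp2:1
Op 3: read(P1, v0) -> 48. No state change.
Op 4: write(P1, v0, 137). refcount(pp0)=1 -> write in place. 3 ppages; refcounts: pp0:1 pp1:2 pp2:1
Op 5: write(P1, v1, 178). refcount(pp1)=2>1 -> COPY to pp3. 4 ppages; refcounts: pp0:1 pp1:1 pp2:1 pp3:1
Op 6: write(P1, v1, 193). refcount(pp3)=1 -> write in place. 4 ppages; refcounts: pp0:1 pp1:1 pp2:1 pp3:1
Op 7: fork(P1) -> P2. 4 ppages; refcounts: pp0:2 pp1:1 pp2:1 pp3:2
Op 8: write(P0, v1, 101). refcount(pp1)=1 -> write in place. 4 ppages; refcounts: pp0:2 pp1:1 pp2:1 pp3:2
Op 9: write(P2, v0, 167). refcount(pp0)=2>1 -> COPY to pp4. 5 ppages; refcounts: pp0:1 pp1:1 pp2:1 pp3:2 pp4:1

Answer: 1 1 1 2 1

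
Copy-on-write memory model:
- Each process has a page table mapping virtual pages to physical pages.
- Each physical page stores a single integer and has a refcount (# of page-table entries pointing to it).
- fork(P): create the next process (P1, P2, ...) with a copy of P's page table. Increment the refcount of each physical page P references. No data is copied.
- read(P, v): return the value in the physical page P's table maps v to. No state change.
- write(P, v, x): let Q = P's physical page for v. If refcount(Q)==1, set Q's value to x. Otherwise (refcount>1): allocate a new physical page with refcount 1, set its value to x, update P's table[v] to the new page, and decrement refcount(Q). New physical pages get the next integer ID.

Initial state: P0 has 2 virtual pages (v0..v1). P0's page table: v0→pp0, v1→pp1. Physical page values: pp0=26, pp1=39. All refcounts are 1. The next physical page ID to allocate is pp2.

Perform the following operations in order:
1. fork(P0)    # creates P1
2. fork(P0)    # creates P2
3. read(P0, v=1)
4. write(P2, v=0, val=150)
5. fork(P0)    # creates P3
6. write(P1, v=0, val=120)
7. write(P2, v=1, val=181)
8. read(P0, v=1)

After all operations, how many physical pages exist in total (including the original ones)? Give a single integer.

Op 1: fork(P0) -> P1. 2 ppages; refcounts: pp0:2 pp1:2
Op 2: fork(P0) -> P2. 2 ppages; refcounts: pp0:3 pp1:3
Op 3: read(P0, v1) -> 39. No state change.
Op 4: write(P2, v0, 150). refcount(pp0)=3>1 -> COPY to pp2. 3 ppages; refcounts: pp0:2 pp1:3 pp2:1
Op 5: fork(P0) -> P3. 3 ppages; refcounts: pp0:3 pp1:4 pp2:1
Op 6: write(P1, v0, 120). refcount(pp0)=3>1 -> COPY to pp3. 4 ppages; refcounts: pp0:2 pp1:4 pp2:1 pp3:1
Op 7: write(P2, v1, 181). refcount(pp1)=4>1 -> COPY to pp4. 5 ppages; refcounts: pp0:2 pp1:3 pp2:1 pp3:1 pp4:1
Op 8: read(P0, v1) -> 39. No state change.

Answer: 5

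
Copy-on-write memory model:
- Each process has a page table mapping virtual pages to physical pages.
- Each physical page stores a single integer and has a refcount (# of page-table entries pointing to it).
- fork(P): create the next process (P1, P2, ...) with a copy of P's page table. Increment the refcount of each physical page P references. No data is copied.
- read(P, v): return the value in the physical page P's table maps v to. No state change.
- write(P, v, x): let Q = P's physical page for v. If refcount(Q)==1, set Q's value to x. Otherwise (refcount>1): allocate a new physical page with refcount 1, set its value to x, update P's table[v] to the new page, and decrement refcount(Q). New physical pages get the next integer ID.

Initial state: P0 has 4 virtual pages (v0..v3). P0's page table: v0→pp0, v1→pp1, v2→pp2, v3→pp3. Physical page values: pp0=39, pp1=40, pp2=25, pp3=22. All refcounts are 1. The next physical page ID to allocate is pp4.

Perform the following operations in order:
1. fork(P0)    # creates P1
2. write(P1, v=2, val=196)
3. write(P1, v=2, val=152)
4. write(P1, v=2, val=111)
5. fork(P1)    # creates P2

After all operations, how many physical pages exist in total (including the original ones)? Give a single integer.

Op 1: fork(P0) -> P1. 4 ppages; refcounts: pp0:2 pp1:2 pp2:2 pp3:2
Op 2: write(P1, v2, 196). refcount(pp2)=2>1 -> COPY to pp4. 5 ppages; refcounts: pp0:2 pp1:2 pp2:1 pp3:2 pp4:1
Op 3: write(P1, v2, 152). refcount(pp4)=1 -> write in place. 5 ppages; refcounts: pp0:2 pp1:2 pp2:1 pp3:2 pp4:1
Op 4: write(P1, v2, 111). refcount(pp4)=1 -> write in place. 5 ppages; refcounts: pp0:2 pp1:2 pp2:1 pp3:2 pp4:1
Op 5: fork(P1) -> P2. 5 ppages; refcounts: pp0:3 pp1:3 pp2:1 pp3:3 pp4:2

Answer: 5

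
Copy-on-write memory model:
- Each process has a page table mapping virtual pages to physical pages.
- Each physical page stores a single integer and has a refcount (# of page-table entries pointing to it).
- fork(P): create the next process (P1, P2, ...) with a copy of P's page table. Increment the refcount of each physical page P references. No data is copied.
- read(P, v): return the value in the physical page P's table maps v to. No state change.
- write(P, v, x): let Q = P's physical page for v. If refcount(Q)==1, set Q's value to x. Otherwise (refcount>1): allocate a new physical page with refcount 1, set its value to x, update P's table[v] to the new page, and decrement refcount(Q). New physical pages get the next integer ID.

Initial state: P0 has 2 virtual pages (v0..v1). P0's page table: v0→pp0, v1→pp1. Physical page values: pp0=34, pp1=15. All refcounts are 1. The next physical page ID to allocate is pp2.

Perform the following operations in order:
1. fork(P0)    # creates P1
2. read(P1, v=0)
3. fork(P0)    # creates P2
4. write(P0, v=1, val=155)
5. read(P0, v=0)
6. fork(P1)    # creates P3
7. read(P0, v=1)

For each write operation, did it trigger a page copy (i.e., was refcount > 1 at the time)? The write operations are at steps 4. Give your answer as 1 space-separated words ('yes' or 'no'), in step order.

Op 1: fork(P0) -> P1. 2 ppages; refcounts: pp0:2 pp1:2
Op 2: read(P1, v0) -> 34. No state change.
Op 3: fork(P0) -> P2. 2 ppages; refcounts: pp0:3 pp1:3
Op 4: write(P0, v1, 155). refcount(pp1)=3>1 -> COPY to pp2. 3 ppages; refcounts: pp0:3 pp1:2 pp2:1
Op 5: read(P0, v0) -> 34. No state change.
Op 6: fork(P1) -> P3. 3 ppages; refcounts: pp0:4 pp1:3 pp2:1
Op 7: read(P0, v1) -> 155. No state change.

yes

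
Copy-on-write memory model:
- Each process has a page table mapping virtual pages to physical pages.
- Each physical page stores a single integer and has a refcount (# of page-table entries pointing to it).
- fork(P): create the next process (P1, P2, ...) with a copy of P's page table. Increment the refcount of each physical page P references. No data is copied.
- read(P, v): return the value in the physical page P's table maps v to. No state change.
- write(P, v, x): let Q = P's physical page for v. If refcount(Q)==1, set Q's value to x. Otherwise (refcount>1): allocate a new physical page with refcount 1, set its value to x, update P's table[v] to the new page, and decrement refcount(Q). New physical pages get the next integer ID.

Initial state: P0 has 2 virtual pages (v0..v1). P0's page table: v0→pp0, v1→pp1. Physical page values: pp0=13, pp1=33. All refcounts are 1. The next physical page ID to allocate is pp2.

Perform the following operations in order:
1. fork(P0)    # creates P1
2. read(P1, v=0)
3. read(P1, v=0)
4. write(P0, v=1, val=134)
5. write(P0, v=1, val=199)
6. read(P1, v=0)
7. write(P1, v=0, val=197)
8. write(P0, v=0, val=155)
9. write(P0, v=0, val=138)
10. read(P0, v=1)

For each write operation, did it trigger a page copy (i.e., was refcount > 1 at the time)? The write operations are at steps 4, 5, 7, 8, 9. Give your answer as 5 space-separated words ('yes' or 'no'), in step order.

Op 1: fork(P0) -> P1. 2 ppages; refcounts: pp0:2 pp1:2
Op 2: read(P1, v0) -> 13. No state change.
Op 3: read(P1, v0) -> 13. No state change.
Op 4: write(P0, v1, 134). refcount(pp1)=2>1 -> COPY to pp2. 3 ppages; refcounts: pp0:2 pp1:1 pp2:1
Op 5: write(P0, v1, 199). refcount(pp2)=1 -> write in place. 3 ppages; refcounts: pp0:2 pp1:1 pp2:1
Op 6: read(P1, v0) -> 13. No state change.
Op 7: write(P1, v0, 197). refcount(pp0)=2>1 -> COPY to pp3. 4 ppages; refcounts: pp0:1 pp1:1 pp2:1 pp3:1
Op 8: write(P0, v0, 155). refcount(pp0)=1 -> write in place. 4 ppages; refcounts: pp0:1 pp1:1 pp2:1 pp3:1
Op 9: write(P0, v0, 138). refcount(pp0)=1 -> write in place. 4 ppages; refcounts: pp0:1 pp1:1 pp2:1 pp3:1
Op 10: read(P0, v1) -> 199. No state change.

yes no yes no no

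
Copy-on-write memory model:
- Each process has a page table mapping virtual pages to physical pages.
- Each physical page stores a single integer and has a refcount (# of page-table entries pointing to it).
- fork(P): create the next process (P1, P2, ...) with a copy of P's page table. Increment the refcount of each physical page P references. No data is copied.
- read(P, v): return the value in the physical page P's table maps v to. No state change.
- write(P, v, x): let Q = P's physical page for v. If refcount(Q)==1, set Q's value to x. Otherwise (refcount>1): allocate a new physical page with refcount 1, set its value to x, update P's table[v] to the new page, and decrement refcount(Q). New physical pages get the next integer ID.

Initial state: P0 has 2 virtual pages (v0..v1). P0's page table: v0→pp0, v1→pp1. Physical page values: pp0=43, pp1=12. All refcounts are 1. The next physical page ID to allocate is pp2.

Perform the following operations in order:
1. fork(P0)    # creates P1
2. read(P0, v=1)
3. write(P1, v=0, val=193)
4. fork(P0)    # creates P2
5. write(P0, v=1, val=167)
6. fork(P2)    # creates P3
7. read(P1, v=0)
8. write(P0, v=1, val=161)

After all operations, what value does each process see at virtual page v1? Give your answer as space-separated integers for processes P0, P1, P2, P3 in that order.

Answer: 161 12 12 12

Derivation:
Op 1: fork(P0) -> P1. 2 ppages; refcounts: pp0:2 pp1:2
Op 2: read(P0, v1) -> 12. No state change.
Op 3: write(P1, v0, 193). refcount(pp0)=2>1 -> COPY to pp2. 3 ppages; refcounts: pp0:1 pp1:2 pp2:1
Op 4: fork(P0) -> P2. 3 ppages; refcounts: pp0:2 pp1:3 pp2:1
Op 5: write(P0, v1, 167). refcount(pp1)=3>1 -> COPY to pp3. 4 ppages; refcounts: pp0:2 pp1:2 pp2:1 pp3:1
Op 6: fork(P2) -> P3. 4 ppages; refcounts: pp0:3 pp1:3 pp2:1 pp3:1
Op 7: read(P1, v0) -> 193. No state change.
Op 8: write(P0, v1, 161). refcount(pp3)=1 -> write in place. 4 ppages; refcounts: pp0:3 pp1:3 pp2:1 pp3:1
P0: v1 -> pp3 = 161
P1: v1 -> pp1 = 12
P2: v1 -> pp1 = 12
P3: v1 -> pp1 = 12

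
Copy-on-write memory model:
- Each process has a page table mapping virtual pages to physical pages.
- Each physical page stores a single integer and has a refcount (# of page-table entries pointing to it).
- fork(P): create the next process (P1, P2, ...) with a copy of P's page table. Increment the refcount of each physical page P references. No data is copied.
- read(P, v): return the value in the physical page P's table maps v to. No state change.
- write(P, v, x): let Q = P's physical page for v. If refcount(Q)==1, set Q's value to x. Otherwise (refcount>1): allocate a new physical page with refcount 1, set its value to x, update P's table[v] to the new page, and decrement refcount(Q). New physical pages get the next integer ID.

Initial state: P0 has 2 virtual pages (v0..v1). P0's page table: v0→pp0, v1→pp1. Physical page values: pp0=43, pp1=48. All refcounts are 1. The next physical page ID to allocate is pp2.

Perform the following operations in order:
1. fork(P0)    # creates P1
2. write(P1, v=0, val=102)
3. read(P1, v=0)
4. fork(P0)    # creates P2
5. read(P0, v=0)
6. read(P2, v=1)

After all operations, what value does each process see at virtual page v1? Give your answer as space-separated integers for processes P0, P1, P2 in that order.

Answer: 48 48 48

Derivation:
Op 1: fork(P0) -> P1. 2 ppages; refcounts: pp0:2 pp1:2
Op 2: write(P1, v0, 102). refcount(pp0)=2>1 -> COPY to pp2. 3 ppages; refcounts: pp0:1 pp1:2 pp2:1
Op 3: read(P1, v0) -> 102. No state change.
Op 4: fork(P0) -> P2. 3 ppages; refcounts: pp0:2 pp1:3 pp2:1
Op 5: read(P0, v0) -> 43. No state change.
Op 6: read(P2, v1) -> 48. No state change.
P0: v1 -> pp1 = 48
P1: v1 -> pp1 = 48
P2: v1 -> pp1 = 48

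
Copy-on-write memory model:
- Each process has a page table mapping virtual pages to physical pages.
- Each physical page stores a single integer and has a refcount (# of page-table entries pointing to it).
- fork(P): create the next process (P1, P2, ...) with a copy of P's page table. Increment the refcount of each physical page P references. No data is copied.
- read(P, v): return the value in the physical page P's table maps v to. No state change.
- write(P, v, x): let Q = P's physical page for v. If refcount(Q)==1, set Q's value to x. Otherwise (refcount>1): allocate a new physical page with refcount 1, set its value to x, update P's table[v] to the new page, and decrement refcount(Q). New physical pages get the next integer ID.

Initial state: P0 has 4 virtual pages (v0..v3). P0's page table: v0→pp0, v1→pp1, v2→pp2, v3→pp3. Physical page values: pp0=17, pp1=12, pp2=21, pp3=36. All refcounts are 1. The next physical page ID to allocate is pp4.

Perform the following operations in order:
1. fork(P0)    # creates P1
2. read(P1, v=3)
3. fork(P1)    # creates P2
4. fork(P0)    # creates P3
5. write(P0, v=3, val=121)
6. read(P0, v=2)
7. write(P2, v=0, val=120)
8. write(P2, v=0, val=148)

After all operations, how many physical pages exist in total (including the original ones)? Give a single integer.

Op 1: fork(P0) -> P1. 4 ppages; refcounts: pp0:2 pp1:2 pp2:2 pp3:2
Op 2: read(P1, v3) -> 36. No state change.
Op 3: fork(P1) -> P2. 4 ppages; refcounts: pp0:3 pp1:3 pp2:3 pp3:3
Op 4: fork(P0) -> P3. 4 ppages; refcounts: pp0:4 pp1:4 pp2:4 pp3:4
Op 5: write(P0, v3, 121). refcount(pp3)=4>1 -> COPY to pp4. 5 ppages; refcounts: pp0:4 pp1:4 pp2:4 pp3:3 pp4:1
Op 6: read(P0, v2) -> 21. No state change.
Op 7: write(P2, v0, 120). refcount(pp0)=4>1 -> COPY to pp5. 6 ppages; refcounts: pp0:3 pp1:4 pp2:4 pp3:3 pp4:1 pp5:1
Op 8: write(P2, v0, 148). refcount(pp5)=1 -> write in place. 6 ppages; refcounts: pp0:3 pp1:4 pp2:4 pp3:3 pp4:1 pp5:1

Answer: 6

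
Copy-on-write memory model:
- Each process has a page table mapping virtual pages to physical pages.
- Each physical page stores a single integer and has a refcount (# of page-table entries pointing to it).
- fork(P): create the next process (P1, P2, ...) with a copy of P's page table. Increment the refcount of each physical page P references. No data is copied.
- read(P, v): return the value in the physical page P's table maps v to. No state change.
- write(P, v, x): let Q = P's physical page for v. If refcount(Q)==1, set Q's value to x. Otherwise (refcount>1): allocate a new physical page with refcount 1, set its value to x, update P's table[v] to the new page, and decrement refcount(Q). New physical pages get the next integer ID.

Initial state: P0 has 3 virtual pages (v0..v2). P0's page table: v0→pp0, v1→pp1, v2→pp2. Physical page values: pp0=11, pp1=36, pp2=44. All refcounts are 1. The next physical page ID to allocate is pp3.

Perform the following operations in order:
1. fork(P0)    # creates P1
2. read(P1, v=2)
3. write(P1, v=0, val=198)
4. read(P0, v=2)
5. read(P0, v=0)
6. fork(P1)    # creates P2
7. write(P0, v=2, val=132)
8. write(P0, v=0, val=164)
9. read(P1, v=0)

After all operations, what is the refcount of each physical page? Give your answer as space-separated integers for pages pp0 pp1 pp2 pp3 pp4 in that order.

Op 1: fork(P0) -> P1. 3 ppages; refcounts: pp0:2 pp1:2 pp2:2
Op 2: read(P1, v2) -> 44. No state change.
Op 3: write(P1, v0, 198). refcount(pp0)=2>1 -> COPY to pp3. 4 ppages; refcounts: pp0:1 pp1:2 pp2:2 pp3:1
Op 4: read(P0, v2) -> 44. No state change.
Op 5: read(P0, v0) -> 11. No state change.
Op 6: fork(P1) -> P2. 4 ppages; refcounts: pp0:1 pp1:3 pp2:3 pp3:2
Op 7: write(P0, v2, 132). refcount(pp2)=3>1 -> COPY to pp4. 5 ppages; refcounts: pp0:1 pp1:3 pp2:2 pp3:2 pp4:1
Op 8: write(P0, v0, 164). refcount(pp0)=1 -> write in place. 5 ppages; refcounts: pp0:1 pp1:3 pp2:2 pp3:2 pp4:1
Op 9: read(P1, v0) -> 198. No state change.

Answer: 1 3 2 2 1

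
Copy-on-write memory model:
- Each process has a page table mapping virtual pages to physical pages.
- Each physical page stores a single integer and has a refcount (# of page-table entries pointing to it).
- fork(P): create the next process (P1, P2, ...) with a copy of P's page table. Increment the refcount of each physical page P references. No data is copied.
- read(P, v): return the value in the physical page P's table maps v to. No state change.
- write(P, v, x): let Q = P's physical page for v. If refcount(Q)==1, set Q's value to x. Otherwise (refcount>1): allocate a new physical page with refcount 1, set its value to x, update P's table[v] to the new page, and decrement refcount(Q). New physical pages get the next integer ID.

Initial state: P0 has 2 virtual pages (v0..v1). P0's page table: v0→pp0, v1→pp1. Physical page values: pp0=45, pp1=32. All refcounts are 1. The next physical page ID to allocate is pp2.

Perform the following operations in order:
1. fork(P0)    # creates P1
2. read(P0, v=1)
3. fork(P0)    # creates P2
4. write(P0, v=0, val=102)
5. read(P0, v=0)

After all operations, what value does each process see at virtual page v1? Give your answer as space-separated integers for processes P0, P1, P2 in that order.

Op 1: fork(P0) -> P1. 2 ppages; refcounts: pp0:2 pp1:2
Op 2: read(P0, v1) -> 32. No state change.
Op 3: fork(P0) -> P2. 2 ppages; refcounts: pp0:3 pp1:3
Op 4: write(P0, v0, 102). refcount(pp0)=3>1 -> COPY to pp2. 3 ppages; refcounts: pp0:2 pp1:3 pp2:1
Op 5: read(P0, v0) -> 102. No state change.
P0: v1 -> pp1 = 32
P1: v1 -> pp1 = 32
P2: v1 -> pp1 = 32

Answer: 32 32 32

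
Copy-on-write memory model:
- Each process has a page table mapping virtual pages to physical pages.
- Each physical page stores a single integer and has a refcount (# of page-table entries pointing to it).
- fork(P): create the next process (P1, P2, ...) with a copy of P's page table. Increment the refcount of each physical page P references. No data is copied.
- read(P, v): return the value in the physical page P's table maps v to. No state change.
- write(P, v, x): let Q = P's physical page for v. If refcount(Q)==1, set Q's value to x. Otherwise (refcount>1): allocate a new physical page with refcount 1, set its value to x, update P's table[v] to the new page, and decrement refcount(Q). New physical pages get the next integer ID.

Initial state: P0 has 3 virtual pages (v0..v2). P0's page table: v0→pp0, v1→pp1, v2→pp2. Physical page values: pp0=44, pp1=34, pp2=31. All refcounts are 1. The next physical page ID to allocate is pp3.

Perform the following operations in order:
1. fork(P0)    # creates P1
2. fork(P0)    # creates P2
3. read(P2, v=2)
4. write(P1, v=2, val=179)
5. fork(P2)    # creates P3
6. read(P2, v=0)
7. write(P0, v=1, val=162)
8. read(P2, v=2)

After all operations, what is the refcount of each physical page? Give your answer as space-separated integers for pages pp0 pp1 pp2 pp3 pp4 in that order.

Op 1: fork(P0) -> P1. 3 ppages; refcounts: pp0:2 pp1:2 pp2:2
Op 2: fork(P0) -> P2. 3 ppages; refcounts: pp0:3 pp1:3 pp2:3
Op 3: read(P2, v2) -> 31. No state change.
Op 4: write(P1, v2, 179). refcount(pp2)=3>1 -> COPY to pp3. 4 ppages; refcounts: pp0:3 pp1:3 pp2:2 pp3:1
Op 5: fork(P2) -> P3. 4 ppages; refcounts: pp0:4 pp1:4 pp2:3 pp3:1
Op 6: read(P2, v0) -> 44. No state change.
Op 7: write(P0, v1, 162). refcount(pp1)=4>1 -> COPY to pp4. 5 ppages; refcounts: pp0:4 pp1:3 pp2:3 pp3:1 pp4:1
Op 8: read(P2, v2) -> 31. No state change.

Answer: 4 3 3 1 1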